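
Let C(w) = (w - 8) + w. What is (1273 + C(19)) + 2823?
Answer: 4126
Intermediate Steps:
C(w) = -8 + 2*w (C(w) = (-8 + w) + w = -8 + 2*w)
(1273 + C(19)) + 2823 = (1273 + (-8 + 2*19)) + 2823 = (1273 + (-8 + 38)) + 2823 = (1273 + 30) + 2823 = 1303 + 2823 = 4126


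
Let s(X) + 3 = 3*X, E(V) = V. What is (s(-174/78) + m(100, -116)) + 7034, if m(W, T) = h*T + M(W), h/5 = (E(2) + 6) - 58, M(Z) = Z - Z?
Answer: 468316/13 ≈ 36024.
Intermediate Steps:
M(Z) = 0
h = -250 (h = 5*((2 + 6) - 58) = 5*(8 - 58) = 5*(-50) = -250)
m(W, T) = -250*T (m(W, T) = -250*T + 0 = -250*T)
s(X) = -3 + 3*X
(s(-174/78) + m(100, -116)) + 7034 = ((-3 + 3*(-174/78)) - 250*(-116)) + 7034 = ((-3 + 3*(-174*1/78)) + 29000) + 7034 = ((-3 + 3*(-29/13)) + 29000) + 7034 = ((-3 - 87/13) + 29000) + 7034 = (-126/13 + 29000) + 7034 = 376874/13 + 7034 = 468316/13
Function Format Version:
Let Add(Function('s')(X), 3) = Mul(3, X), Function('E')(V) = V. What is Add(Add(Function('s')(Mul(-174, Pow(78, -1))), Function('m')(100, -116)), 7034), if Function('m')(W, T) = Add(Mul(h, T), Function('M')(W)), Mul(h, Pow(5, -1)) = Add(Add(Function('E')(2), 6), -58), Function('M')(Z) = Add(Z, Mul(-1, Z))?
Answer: Rational(468316, 13) ≈ 36024.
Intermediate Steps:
Function('M')(Z) = 0
h = -250 (h = Mul(5, Add(Add(2, 6), -58)) = Mul(5, Add(8, -58)) = Mul(5, -50) = -250)
Function('m')(W, T) = Mul(-250, T) (Function('m')(W, T) = Add(Mul(-250, T), 0) = Mul(-250, T))
Function('s')(X) = Add(-3, Mul(3, X))
Add(Add(Function('s')(Mul(-174, Pow(78, -1))), Function('m')(100, -116)), 7034) = Add(Add(Add(-3, Mul(3, Mul(-174, Pow(78, -1)))), Mul(-250, -116)), 7034) = Add(Add(Add(-3, Mul(3, Mul(-174, Rational(1, 78)))), 29000), 7034) = Add(Add(Add(-3, Mul(3, Rational(-29, 13))), 29000), 7034) = Add(Add(Add(-3, Rational(-87, 13)), 29000), 7034) = Add(Add(Rational(-126, 13), 29000), 7034) = Add(Rational(376874, 13), 7034) = Rational(468316, 13)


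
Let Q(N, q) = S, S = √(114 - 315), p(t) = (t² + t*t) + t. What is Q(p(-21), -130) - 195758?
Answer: -195758 + I*√201 ≈ -1.9576e+5 + 14.177*I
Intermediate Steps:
p(t) = t + 2*t² (p(t) = (t² + t²) + t = 2*t² + t = t + 2*t²)
S = I*√201 (S = √(-201) = I*√201 ≈ 14.177*I)
Q(N, q) = I*√201
Q(p(-21), -130) - 195758 = I*√201 - 195758 = -195758 + I*√201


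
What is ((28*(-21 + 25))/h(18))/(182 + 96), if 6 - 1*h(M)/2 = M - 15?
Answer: 28/417 ≈ 0.067146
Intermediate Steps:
h(M) = 42 - 2*M (h(M) = 12 - 2*(M - 15) = 12 - 2*(-15 + M) = 12 + (30 - 2*M) = 42 - 2*M)
((28*(-21 + 25))/h(18))/(182 + 96) = ((28*(-21 + 25))/(42 - 2*18))/(182 + 96) = ((28*4)/(42 - 36))/278 = (112/6)/278 = (112*(1/6))/278 = (1/278)*(56/3) = 28/417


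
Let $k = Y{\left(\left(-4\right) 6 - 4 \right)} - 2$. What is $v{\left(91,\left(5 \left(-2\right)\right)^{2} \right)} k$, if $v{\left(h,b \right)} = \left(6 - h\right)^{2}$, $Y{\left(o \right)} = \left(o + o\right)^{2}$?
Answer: $22643150$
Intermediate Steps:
$Y{\left(o \right)} = 4 o^{2}$ ($Y{\left(o \right)} = \left(2 o\right)^{2} = 4 o^{2}$)
$k = 3134$ ($k = 4 \left(\left(-4\right) 6 - 4\right)^{2} - 2 = 4 \left(-24 - 4\right)^{2} - 2 = 4 \left(-28\right)^{2} - 2 = 4 \cdot 784 - 2 = 3136 - 2 = 3134$)
$v{\left(91,\left(5 \left(-2\right)\right)^{2} \right)} k = \left(-6 + 91\right)^{2} \cdot 3134 = 85^{2} \cdot 3134 = 7225 \cdot 3134 = 22643150$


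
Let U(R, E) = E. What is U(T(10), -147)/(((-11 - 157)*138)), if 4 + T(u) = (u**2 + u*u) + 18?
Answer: 7/1104 ≈ 0.0063406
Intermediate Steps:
T(u) = 14 + 2*u**2 (T(u) = -4 + ((u**2 + u*u) + 18) = -4 + ((u**2 + u**2) + 18) = -4 + (2*u**2 + 18) = -4 + (18 + 2*u**2) = 14 + 2*u**2)
U(T(10), -147)/(((-11 - 157)*138)) = -147*1/(138*(-11 - 157)) = -147/((-168*138)) = -147/(-23184) = -147*(-1/23184) = 7/1104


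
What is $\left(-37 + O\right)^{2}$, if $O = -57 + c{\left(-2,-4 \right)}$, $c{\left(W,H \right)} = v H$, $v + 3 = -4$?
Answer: $4356$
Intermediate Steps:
$v = -7$ ($v = -3 - 4 = -7$)
$c{\left(W,H \right)} = - 7 H$
$O = -29$ ($O = -57 - -28 = -57 + 28 = -29$)
$\left(-37 + O\right)^{2} = \left(-37 - 29\right)^{2} = \left(-66\right)^{2} = 4356$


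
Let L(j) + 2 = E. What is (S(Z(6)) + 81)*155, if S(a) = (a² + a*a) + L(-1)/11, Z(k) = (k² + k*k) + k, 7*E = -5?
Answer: 146188870/77 ≈ 1.8986e+6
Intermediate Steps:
E = -5/7 (E = (⅐)*(-5) = -5/7 ≈ -0.71429)
L(j) = -19/7 (L(j) = -2 - 5/7 = -19/7)
Z(k) = k + 2*k² (Z(k) = (k² + k²) + k = 2*k² + k = k + 2*k²)
S(a) = -19/77 + 2*a² (S(a) = (a² + a*a) - 19/7/11 = (a² + a²) - 19/7*1/11 = 2*a² - 19/77 = -19/77 + 2*a²)
(S(Z(6)) + 81)*155 = ((-19/77 + 2*(6*(1 + 2*6))²) + 81)*155 = ((-19/77 + 2*(6*(1 + 12))²) + 81)*155 = ((-19/77 + 2*(6*13)²) + 81)*155 = ((-19/77 + 2*78²) + 81)*155 = ((-19/77 + 2*6084) + 81)*155 = ((-19/77 + 12168) + 81)*155 = (936917/77 + 81)*155 = (943154/77)*155 = 146188870/77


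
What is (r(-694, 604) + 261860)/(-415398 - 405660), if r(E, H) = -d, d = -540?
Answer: -131200/410529 ≈ -0.31959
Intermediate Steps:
r(E, H) = 540 (r(E, H) = -1*(-540) = 540)
(r(-694, 604) + 261860)/(-415398 - 405660) = (540 + 261860)/(-415398 - 405660) = 262400/(-821058) = 262400*(-1/821058) = -131200/410529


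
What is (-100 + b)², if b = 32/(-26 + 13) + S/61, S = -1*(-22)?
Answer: 6555493156/628849 ≈ 10425.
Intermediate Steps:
S = 22
b = -1666/793 (b = 32/(-26 + 13) + 22/61 = 32/(-13) + 22*(1/61) = 32*(-1/13) + 22/61 = -32/13 + 22/61 = -1666/793 ≈ -2.1009)
(-100 + b)² = (-100 - 1666/793)² = (-80966/793)² = 6555493156/628849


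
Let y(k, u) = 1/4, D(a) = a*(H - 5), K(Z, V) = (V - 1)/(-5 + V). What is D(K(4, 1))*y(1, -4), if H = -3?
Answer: 0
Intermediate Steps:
K(Z, V) = (-1 + V)/(-5 + V)
D(a) = -8*a (D(a) = a*(-3 - 5) = a*(-8) = -8*a)
y(k, u) = ¼
D(K(4, 1))*y(1, -4) = -8*(-1 + 1)/(-5 + 1)*(¼) = -8*0/(-4)*(¼) = -(-2)*0*(¼) = -8*0*(¼) = 0*(¼) = 0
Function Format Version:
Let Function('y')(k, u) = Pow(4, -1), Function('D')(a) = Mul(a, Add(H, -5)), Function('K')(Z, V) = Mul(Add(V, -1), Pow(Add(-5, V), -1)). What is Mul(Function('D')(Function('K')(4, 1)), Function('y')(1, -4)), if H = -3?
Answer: 0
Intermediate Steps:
Function('K')(Z, V) = Mul(Pow(Add(-5, V), -1), Add(-1, V)) (Function('K')(Z, V) = Mul(Add(-1, V), Pow(Add(-5, V), -1)) = Mul(Pow(Add(-5, V), -1), Add(-1, V)))
Function('D')(a) = Mul(-8, a) (Function('D')(a) = Mul(a, Add(-3, -5)) = Mul(a, -8) = Mul(-8, a))
Function('y')(k, u) = Rational(1, 4)
Mul(Function('D')(Function('K')(4, 1)), Function('y')(1, -4)) = Mul(Mul(-8, Mul(Pow(Add(-5, 1), -1), Add(-1, 1))), Rational(1, 4)) = Mul(Mul(-8, Mul(Pow(-4, -1), 0)), Rational(1, 4)) = Mul(Mul(-8, Mul(Rational(-1, 4), 0)), Rational(1, 4)) = Mul(Mul(-8, 0), Rational(1, 4)) = Mul(0, Rational(1, 4)) = 0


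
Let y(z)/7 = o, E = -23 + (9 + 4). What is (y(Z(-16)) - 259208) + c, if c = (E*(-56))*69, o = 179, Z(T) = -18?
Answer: -219315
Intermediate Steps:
E = -10 (E = -23 + 13 = -10)
y(z) = 1253 (y(z) = 7*179 = 1253)
c = 38640 (c = -10*(-56)*69 = 560*69 = 38640)
(y(Z(-16)) - 259208) + c = (1253 - 259208) + 38640 = -257955 + 38640 = -219315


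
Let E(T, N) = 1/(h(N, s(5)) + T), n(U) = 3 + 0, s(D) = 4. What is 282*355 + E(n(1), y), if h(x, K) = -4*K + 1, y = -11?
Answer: 1201319/12 ≈ 1.0011e+5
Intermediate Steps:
n(U) = 3
h(x, K) = 1 - 4*K
E(T, N) = 1/(-15 + T) (E(T, N) = 1/((1 - 4*4) + T) = 1/((1 - 16) + T) = 1/(-15 + T))
282*355 + E(n(1), y) = 282*355 + 1/(-15 + 3) = 100110 + 1/(-12) = 100110 - 1/12 = 1201319/12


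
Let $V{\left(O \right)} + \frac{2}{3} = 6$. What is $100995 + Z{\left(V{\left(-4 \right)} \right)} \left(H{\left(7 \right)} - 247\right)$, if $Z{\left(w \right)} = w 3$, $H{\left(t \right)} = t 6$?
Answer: $97715$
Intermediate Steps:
$H{\left(t \right)} = 6 t$
$V{\left(O \right)} = \frac{16}{3}$ ($V{\left(O \right)} = - \frac{2}{3} + 6 = \frac{16}{3}$)
$Z{\left(w \right)} = 3 w$
$100995 + Z{\left(V{\left(-4 \right)} \right)} \left(H{\left(7 \right)} - 247\right) = 100995 + 3 \cdot \frac{16}{3} \left(6 \cdot 7 - 247\right) = 100995 + 16 \left(42 - 247\right) = 100995 + 16 \left(-205\right) = 100995 - 3280 = 97715$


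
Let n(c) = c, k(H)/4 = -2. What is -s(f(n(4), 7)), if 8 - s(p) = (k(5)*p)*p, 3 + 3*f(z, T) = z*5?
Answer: -2384/9 ≈ -264.89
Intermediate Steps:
k(H) = -8 (k(H) = 4*(-2) = -8)
f(z, T) = -1 + 5*z/3 (f(z, T) = -1 + (z*5)/3 = -1 + (5*z)/3 = -1 + 5*z/3)
s(p) = 8 + 8*p² (s(p) = 8 - (-8*p)*p = 8 - (-8)*p² = 8 + 8*p²)
-s(f(n(4), 7)) = -(8 + 8*(-1 + (5/3)*4)²) = -(8 + 8*(-1 + 20/3)²) = -(8 + 8*(17/3)²) = -(8 + 8*(289/9)) = -(8 + 2312/9) = -1*2384/9 = -2384/9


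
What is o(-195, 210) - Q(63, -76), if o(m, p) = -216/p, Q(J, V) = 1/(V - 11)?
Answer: -3097/3045 ≈ -1.0171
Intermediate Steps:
Q(J, V) = 1/(-11 + V)
o(-195, 210) - Q(63, -76) = -216/210 - 1/(-11 - 76) = -216*1/210 - 1/(-87) = -36/35 - 1*(-1/87) = -36/35 + 1/87 = -3097/3045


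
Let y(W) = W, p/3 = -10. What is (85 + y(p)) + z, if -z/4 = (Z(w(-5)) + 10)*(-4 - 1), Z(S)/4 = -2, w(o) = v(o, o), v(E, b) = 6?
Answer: 95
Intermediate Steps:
p = -30 (p = 3*(-10) = -30)
w(o) = 6
Z(S) = -8 (Z(S) = 4*(-2) = -8)
z = 40 (z = -4*(-8 + 10)*(-4 - 1) = -8*(-5) = -4*(-10) = 40)
(85 + y(p)) + z = (85 - 30) + 40 = 55 + 40 = 95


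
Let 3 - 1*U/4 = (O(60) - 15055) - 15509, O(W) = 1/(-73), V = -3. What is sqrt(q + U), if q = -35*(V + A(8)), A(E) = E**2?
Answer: sqrt(640189049)/73 ≈ 346.60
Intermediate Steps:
O(W) = -1/73
q = -2135 (q = -35*(-3 + 8**2) = -35*(-3 + 64) = -35*61 = -2135)
U = 8925568/73 (U = 12 - 4*((-1/73 - 15055) - 15509) = 12 - 4*(-1099016/73 - 15509) = 12 - 4*(-2231173/73) = 12 + 8924692/73 = 8925568/73 ≈ 1.2227e+5)
sqrt(q + U) = sqrt(-2135 + 8925568/73) = sqrt(8769713/73) = sqrt(640189049)/73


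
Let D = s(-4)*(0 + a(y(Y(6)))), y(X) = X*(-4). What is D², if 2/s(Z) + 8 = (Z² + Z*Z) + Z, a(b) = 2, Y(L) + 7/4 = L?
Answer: 1/25 ≈ 0.040000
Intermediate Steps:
Y(L) = -7/4 + L
y(X) = -4*X
s(Z) = 2/(-8 + Z + 2*Z²) (s(Z) = 2/(-8 + ((Z² + Z*Z) + Z)) = 2/(-8 + ((Z² + Z²) + Z)) = 2/(-8 + (2*Z² + Z)) = 2/(-8 + (Z + 2*Z²)) = 2/(-8 + Z + 2*Z²))
D = ⅕ (D = (2/(-8 - 4 + 2*(-4)²))*(0 + 2) = (2/(-8 - 4 + 2*16))*2 = (2/(-8 - 4 + 32))*2 = (2/20)*2 = (2*(1/20))*2 = (⅒)*2 = ⅕ ≈ 0.20000)
D² = (⅕)² = 1/25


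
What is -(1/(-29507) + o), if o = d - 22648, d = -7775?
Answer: 897691462/29507 ≈ 30423.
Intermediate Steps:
o = -30423 (o = -7775 - 22648 = -30423)
-(1/(-29507) + o) = -(1/(-29507) - 30423) = -(-1/29507 - 30423) = -1*(-897691462/29507) = 897691462/29507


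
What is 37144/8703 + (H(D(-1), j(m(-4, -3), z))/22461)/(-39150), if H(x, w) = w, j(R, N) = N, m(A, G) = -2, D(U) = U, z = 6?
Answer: 604861252433/141721610175 ≈ 4.2680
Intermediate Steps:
37144/8703 + (H(D(-1), j(m(-4, -3), z))/22461)/(-39150) = 37144/8703 + (6/22461)/(-39150) = 37144*(1/8703) + (6*(1/22461))*(-1/39150) = 37144/8703 + (2/7487)*(-1/39150) = 37144/8703 - 1/146558025 = 604861252433/141721610175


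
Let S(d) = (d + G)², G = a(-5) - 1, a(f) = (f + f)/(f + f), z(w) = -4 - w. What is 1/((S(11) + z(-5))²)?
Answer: 1/14884 ≈ 6.7186e-5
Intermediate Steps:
a(f) = 1 (a(f) = (2*f)/((2*f)) = (2*f)*(1/(2*f)) = 1)
G = 0 (G = 1 - 1 = 0)
S(d) = d² (S(d) = (d + 0)² = d²)
1/((S(11) + z(-5))²) = 1/((11² + (-4 - 1*(-5)))²) = 1/((121 + (-4 + 5))²) = 1/((121 + 1)²) = 1/(122²) = 1/14884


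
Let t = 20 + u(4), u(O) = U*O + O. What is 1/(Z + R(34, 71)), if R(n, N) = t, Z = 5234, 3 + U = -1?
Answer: 1/5242 ≈ 0.00019077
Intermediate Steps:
U = -4 (U = -3 - 1 = -4)
u(O) = -3*O (u(O) = -4*O + O = -3*O)
t = 8 (t = 20 - 3*4 = 20 - 12 = 8)
R(n, N) = 8
1/(Z + R(34, 71)) = 1/(5234 + 8) = 1/5242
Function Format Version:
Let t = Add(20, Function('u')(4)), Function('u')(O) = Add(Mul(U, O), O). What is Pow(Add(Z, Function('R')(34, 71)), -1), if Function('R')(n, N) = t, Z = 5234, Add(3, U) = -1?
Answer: Rational(1, 5242) ≈ 0.00019077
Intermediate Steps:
U = -4 (U = Add(-3, -1) = -4)
Function('u')(O) = Mul(-3, O) (Function('u')(O) = Add(Mul(-4, O), O) = Mul(-3, O))
t = 8 (t = Add(20, Mul(-3, 4)) = Add(20, -12) = 8)
Function('R')(n, N) = 8
Pow(Add(Z, Function('R')(34, 71)), -1) = Pow(Add(5234, 8), -1) = Pow(5242, -1) = Rational(1, 5242)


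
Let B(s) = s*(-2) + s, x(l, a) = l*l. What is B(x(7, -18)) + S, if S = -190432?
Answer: -190481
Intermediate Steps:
x(l, a) = l²
B(s) = -s (B(s) = -2*s + s = -s)
B(x(7, -18)) + S = -1*7² - 190432 = -1*49 - 190432 = -49 - 190432 = -190481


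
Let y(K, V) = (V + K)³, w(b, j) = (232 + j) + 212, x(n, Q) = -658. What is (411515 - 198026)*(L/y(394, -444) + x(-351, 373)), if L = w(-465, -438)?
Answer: -8779735765467/62500 ≈ -1.4048e+8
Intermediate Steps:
w(b, j) = 444 + j
L = 6 (L = 444 - 438 = 6)
y(K, V) = (K + V)³
(411515 - 198026)*(L/y(394, -444) + x(-351, 373)) = (411515 - 198026)*(6/((394 - 444)³) - 658) = 213489*(6/((-50)³) - 658) = 213489*(6/(-125000) - 658) = 213489*(6*(-1/125000) - 658) = 213489*(-3/62500 - 658) = 213489*(-41125003/62500) = -8779735765467/62500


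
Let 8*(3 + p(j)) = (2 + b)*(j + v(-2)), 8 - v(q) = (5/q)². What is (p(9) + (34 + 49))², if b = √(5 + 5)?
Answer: 3509903/512 + 56889*√10/256 ≈ 7558.0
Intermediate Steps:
v(q) = 8 - 25/q² (v(q) = 8 - (5/q)² = 8 - 25/q²)
b = √10 ≈ 3.1623
p(j) = -3 + (2 + √10)*(7/4 + j)/8 (p(j) = -3 + ((2 + √10)*(j + (8 - 25/(-2)²)))/8 = -3 + ((2 + √10)*(j + (8 - 25*¼)))/8 = -3 + ((2 + √10)*(j + (8 - 25/4)))/8 = -3 + ((2 + √10)*(j + 7/4))/8 = -3 + ((2 + √10)*(7/4 + j))/8 = -3 + (2 + √10)*(7/4 + j)/8)
(p(9) + (34 + 49))² = ((-41/16 + (¼)*9 + 7*√10/32 + (⅛)*9*√10) + (34 + 49))² = ((-41/16 + 9/4 + 7*√10/32 + 9*√10/8) + 83)² = ((-5/16 + 43*√10/32) + 83)² = (1323/16 + 43*√10/32)²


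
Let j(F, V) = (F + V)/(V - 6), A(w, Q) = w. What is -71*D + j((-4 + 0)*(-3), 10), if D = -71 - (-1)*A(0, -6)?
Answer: 10093/2 ≈ 5046.5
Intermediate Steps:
j(F, V) = (F + V)/(-6 + V)
D = -71 (D = -71 - (-1)*0 = -71 - 1*0 = -71 + 0 = -71)
-71*D + j((-4 + 0)*(-3), 10) = -71*(-71) + ((-4 + 0)*(-3) + 10)/(-6 + 10) = 5041 + (-4*(-3) + 10)/4 = 5041 + (12 + 10)/4 = 5041 + (1/4)*22 = 5041 + 11/2 = 10093/2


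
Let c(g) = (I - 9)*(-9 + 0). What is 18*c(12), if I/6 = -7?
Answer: 8262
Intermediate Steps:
I = -42 (I = 6*(-7) = -42)
c(g) = 459 (c(g) = (-42 - 9)*(-9 + 0) = -51*(-9) = 459)
18*c(12) = 18*459 = 8262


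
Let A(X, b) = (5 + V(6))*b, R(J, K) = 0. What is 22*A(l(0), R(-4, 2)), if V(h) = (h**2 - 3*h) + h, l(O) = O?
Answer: 0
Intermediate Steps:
V(h) = h**2 - 2*h
A(X, b) = 29*b (A(X, b) = (5 + 6*(-2 + 6))*b = (5 + 6*4)*b = (5 + 24)*b = 29*b)
22*A(l(0), R(-4, 2)) = 22*(29*0) = 22*0 = 0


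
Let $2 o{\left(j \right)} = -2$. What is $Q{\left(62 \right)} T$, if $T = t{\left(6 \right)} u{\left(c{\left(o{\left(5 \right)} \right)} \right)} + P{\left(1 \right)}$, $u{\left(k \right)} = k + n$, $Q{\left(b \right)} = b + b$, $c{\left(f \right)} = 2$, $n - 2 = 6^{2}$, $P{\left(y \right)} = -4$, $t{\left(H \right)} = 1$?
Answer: $4464$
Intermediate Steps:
$o{\left(j \right)} = -1$ ($o{\left(j \right)} = \frac{1}{2} \left(-2\right) = -1$)
$n = 38$ ($n = 2 + 6^{2} = 2 + 36 = 38$)
$Q{\left(b \right)} = 2 b$
$u{\left(k \right)} = 38 + k$ ($u{\left(k \right)} = k + 38 = 38 + k$)
$T = 36$ ($T = 1 \left(38 + 2\right) - 4 = 1 \cdot 40 - 4 = 40 - 4 = 36$)
$Q{\left(62 \right)} T = 2 \cdot 62 \cdot 36 = 124 \cdot 36 = 4464$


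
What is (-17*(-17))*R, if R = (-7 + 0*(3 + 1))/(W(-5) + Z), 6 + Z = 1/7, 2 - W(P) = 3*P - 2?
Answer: -14161/92 ≈ -153.92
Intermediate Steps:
W(P) = 4 - 3*P (W(P) = 2 - (3*P - 2) = 2 - (-2 + 3*P) = 2 + (2 - 3*P) = 4 - 3*P)
Z = -41/7 (Z = -6 + 1/7 = -6 + ⅐ = -41/7 ≈ -5.8571)
R = -49/92 (R = (-7 + 0*(3 + 1))/((4 - 3*(-5)) - 41/7) = (-7 + 0*4)/((4 + 15) - 41/7) = (-7 + 0)/(19 - 41/7) = -7/92/7 = -7*7/92 = -49/92 ≈ -0.53261)
(-17*(-17))*R = -17*(-17)*(-49/92) = 289*(-49/92) = -14161/92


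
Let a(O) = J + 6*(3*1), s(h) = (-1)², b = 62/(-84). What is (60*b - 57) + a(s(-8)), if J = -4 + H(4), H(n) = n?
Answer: -583/7 ≈ -83.286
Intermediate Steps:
b = -31/42 (b = 62*(-1/84) = -31/42 ≈ -0.73810)
s(h) = 1
J = 0 (J = -4 + 4 = 0)
a(O) = 18 (a(O) = 0 + 6*(3*1) = 0 + 6*3 = 0 + 18 = 18)
(60*b - 57) + a(s(-8)) = (60*(-31/42) - 57) + 18 = (-310/7 - 57) + 18 = -709/7 + 18 = -583/7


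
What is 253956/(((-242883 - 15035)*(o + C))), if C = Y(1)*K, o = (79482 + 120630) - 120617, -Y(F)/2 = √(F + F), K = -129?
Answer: -10094116110/814933432515223 + 32760324*√2/814933432515223 ≈ -1.2330e-5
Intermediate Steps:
Y(F) = -2*√2*√F (Y(F) = -2*√(F + F) = -2*√2*√F)
o = 79495 (o = 200112 - 120617 = 79495)
C = 258*√2 (C = -2*√2*√1*(-129) = -2*√2*1*(-129) = -2*√2*(-129) = 258*√2 ≈ 364.87)
253956/(((-242883 - 15035)*(o + C))) = 253956/(((-242883 - 15035)*(79495 + 258*√2))) = 253956/((-257918*(79495 + 258*√2))) = 253956/(-20503191410 - 66542844*√2)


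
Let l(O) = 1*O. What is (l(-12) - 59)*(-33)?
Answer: 2343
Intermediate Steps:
l(O) = O
(l(-12) - 59)*(-33) = (-12 - 59)*(-33) = -71*(-33) = 2343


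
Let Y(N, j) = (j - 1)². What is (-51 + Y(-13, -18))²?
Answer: 96100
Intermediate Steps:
Y(N, j) = (-1 + j)²
(-51 + Y(-13, -18))² = (-51 + (-1 - 18)²)² = (-51 + (-19)²)² = (-51 + 361)² = 310² = 96100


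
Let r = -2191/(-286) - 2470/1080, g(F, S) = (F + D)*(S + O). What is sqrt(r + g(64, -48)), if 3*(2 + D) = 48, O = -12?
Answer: I*sqrt(30971623683)/2574 ≈ 68.371*I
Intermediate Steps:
D = 14 (D = -2 + (1/3)*48 = -2 + 16 = 14)
g(F, S) = (-12 + S)*(14 + F) (g(F, S) = (F + 14)*(S - 12) = (14 + F)*(-12 + S) = (-12 + S)*(14 + F))
r = 82993/15444 (r = -2191*(-1/286) - 2470*1/1080 = 2191/286 - 247/108 = 82993/15444 ≈ 5.3738)
sqrt(r + g(64, -48)) = sqrt(82993/15444 + (-168 - 12*64 + 14*(-48) + 64*(-48))) = sqrt(82993/15444 + (-168 - 768 - 672 - 3072)) = sqrt(82993/15444 - 4680) = sqrt(-72194927/15444) = I*sqrt(30971623683)/2574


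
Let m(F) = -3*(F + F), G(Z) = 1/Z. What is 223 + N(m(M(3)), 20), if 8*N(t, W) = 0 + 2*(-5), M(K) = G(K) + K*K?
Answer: 887/4 ≈ 221.75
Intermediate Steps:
M(K) = 1/K + K² (M(K) = 1/K + K*K = 1/K + K²)
m(F) = -6*F
N(t, W) = -5/4 (N(t, W) = (0 + 2*(-5))/8 = (0 - 10)/8 = (⅛)*(-10) = -5/4)
223 + N(m(M(3)), 20) = 223 - 5/4 = 887/4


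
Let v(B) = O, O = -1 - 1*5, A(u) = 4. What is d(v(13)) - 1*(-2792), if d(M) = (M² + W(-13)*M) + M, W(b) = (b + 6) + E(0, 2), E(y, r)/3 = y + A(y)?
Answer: 2792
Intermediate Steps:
E(y, r) = 12 + 3*y (E(y, r) = 3*(y + 4) = 3*(4 + y) = 12 + 3*y)
O = -6 (O = -1 - 5 = -6)
W(b) = 18 + b (W(b) = (b + 6) + (12 + 3*0) = (6 + b) + (12 + 0) = (6 + b) + 12 = 18 + b)
v(B) = -6
d(M) = M² + 6*M (d(M) = (M² + (18 - 13)*M) + M = (M² + 5*M) + M = M² + 6*M)
d(v(13)) - 1*(-2792) = -6*(6 - 6) - 1*(-2792) = -6*0 + 2792 = 0 + 2792 = 2792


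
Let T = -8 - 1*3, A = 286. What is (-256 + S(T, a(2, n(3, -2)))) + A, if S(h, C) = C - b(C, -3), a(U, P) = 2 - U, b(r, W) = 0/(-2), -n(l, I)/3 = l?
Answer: 30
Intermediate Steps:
n(l, I) = -3*l
b(r, W) = 0 (b(r, W) = 0*(-1/2) = 0)
T = -11 (T = -8 - 3 = -11)
S(h, C) = C (S(h, C) = C - 1*0 = C + 0 = C)
(-256 + S(T, a(2, n(3, -2)))) + A = (-256 + (2 - 1*2)) + 286 = (-256 + (2 - 2)) + 286 = (-256 + 0) + 286 = -256 + 286 = 30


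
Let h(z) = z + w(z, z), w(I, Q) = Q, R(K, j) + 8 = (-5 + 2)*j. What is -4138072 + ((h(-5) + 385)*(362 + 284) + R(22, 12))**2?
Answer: 58659608364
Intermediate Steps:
R(K, j) = -8 - 3*j (R(K, j) = -8 + (-5 + 2)*j = -8 - 3*j)
h(z) = 2*z (h(z) = z + z = 2*z)
-4138072 + ((h(-5) + 385)*(362 + 284) + R(22, 12))**2 = -4138072 + ((2*(-5) + 385)*(362 + 284) + (-8 - 3*12))**2 = -4138072 + ((-10 + 385)*646 + (-8 - 36))**2 = -4138072 + (375*646 - 44)**2 = -4138072 + (242250 - 44)**2 = -4138072 + 242206**2 = -4138072 + 58663746436 = 58659608364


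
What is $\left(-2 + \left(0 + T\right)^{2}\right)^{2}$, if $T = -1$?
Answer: $1$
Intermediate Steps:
$\left(-2 + \left(0 + T\right)^{2}\right)^{2} = \left(-2 + \left(0 - 1\right)^{2}\right)^{2} = \left(-2 + \left(-1\right)^{2}\right)^{2} = \left(-2 + 1\right)^{2} = \left(-1\right)^{2} = 1$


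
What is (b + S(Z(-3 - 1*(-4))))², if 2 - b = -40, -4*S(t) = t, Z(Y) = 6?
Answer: 6561/4 ≈ 1640.3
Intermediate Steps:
S(t) = -t/4
b = 42 (b = 2 - 1*(-40) = 2 + 40 = 42)
(b + S(Z(-3 - 1*(-4))))² = (42 - ¼*6)² = (42 - 3/2)² = (81/2)² = 6561/4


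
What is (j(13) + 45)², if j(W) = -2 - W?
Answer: 900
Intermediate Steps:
(j(13) + 45)² = ((-2 - 1*13) + 45)² = ((-2 - 13) + 45)² = (-15 + 45)² = 30² = 900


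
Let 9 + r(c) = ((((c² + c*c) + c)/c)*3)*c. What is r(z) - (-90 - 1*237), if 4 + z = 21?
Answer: 2103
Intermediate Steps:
z = 17 (z = -4 + 21 = 17)
r(c) = -9 + 3*c + 6*c² (r(c) = -9 + ((((c² + c*c) + c)/c)*3)*c = -9 + ((((c² + c²) + c)/c)*3)*c = -9 + (((2*c² + c)/c)*3)*c = -9 + (((c + 2*c²)/c)*3)*c = -9 + (3*(c + 2*c²)/c)*c = -9 + (3*c + 6*c²) = -9 + 3*c + 6*c²)
r(z) - (-90 - 1*237) = (-9 + 3*17 + 6*17²) - (-90 - 1*237) = (-9 + 51 + 6*289) - (-90 - 237) = (-9 + 51 + 1734) - 1*(-327) = 1776 + 327 = 2103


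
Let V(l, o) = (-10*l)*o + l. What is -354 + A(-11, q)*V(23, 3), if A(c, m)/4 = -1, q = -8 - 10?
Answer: 2314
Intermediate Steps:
q = -18
V(l, o) = l - 10*l*o (V(l, o) = -10*l*o + l = l - 10*l*o)
A(c, m) = -4 (A(c, m) = 4*(-1) = -4)
-354 + A(-11, q)*V(23, 3) = -354 - 92*(1 - 10*3) = -354 - 92*(1 - 30) = -354 - 92*(-29) = -354 - 4*(-667) = -354 + 2668 = 2314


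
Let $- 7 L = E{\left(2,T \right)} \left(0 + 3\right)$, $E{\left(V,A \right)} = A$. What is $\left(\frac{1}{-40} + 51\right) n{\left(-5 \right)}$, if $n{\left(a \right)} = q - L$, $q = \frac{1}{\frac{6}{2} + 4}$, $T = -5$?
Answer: $- \frac{2039}{20} \approx -101.95$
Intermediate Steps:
$L = \frac{15}{7}$ ($L = - \frac{\left(-5\right) \left(0 + 3\right)}{7} = - \frac{\left(-5\right) 3}{7} = \left(- \frac{1}{7}\right) \left(-15\right) = \frac{15}{7} \approx 2.1429$)
$q = \frac{1}{7}$ ($q = \frac{1}{6 \cdot \frac{1}{2} + 4} = \frac{1}{3 + 4} = \frac{1}{7} \approx 0.14286$)
$n{\left(a \right)} = -2$ ($n{\left(a \right)} = \frac{1}{7} - \frac{15}{7} = -2$)
$\left(\frac{1}{-40} + 51\right) n{\left(-5 \right)} = \left(\frac{1}{-40} + 51\right) \left(-2\right) = \left(- \frac{1}{40} + 51\right) \left(-2\right) = \frac{2039}{40} \left(-2\right) = - \frac{2039}{20}$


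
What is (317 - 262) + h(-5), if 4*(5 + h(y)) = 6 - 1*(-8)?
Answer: 107/2 ≈ 53.500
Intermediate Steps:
h(y) = -3/2 (h(y) = -5 + (6 - 1*(-8))/4 = -5 + (6 + 8)/4 = -5 + (1/4)*14 = -5 + 7/2 = -3/2)
(317 - 262) + h(-5) = (317 - 262) - 3/2 = 55 - 3/2 = 107/2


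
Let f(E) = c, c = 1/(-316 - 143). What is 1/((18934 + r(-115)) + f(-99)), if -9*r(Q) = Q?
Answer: 459/8696570 ≈ 5.2779e-5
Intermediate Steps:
c = -1/459 (c = 1/(-459) = -1/459 ≈ -0.0021787)
r(Q) = -Q/9
f(E) = -1/459
1/((18934 + r(-115)) + f(-99)) = 1/((18934 - ⅑*(-115)) - 1/459) = 1/((18934 + 115/9) - 1/459) = 1/(170521/9 - 1/459) = 1/(8696570/459) = 459/8696570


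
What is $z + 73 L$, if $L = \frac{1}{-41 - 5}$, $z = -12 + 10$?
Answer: $- \frac{165}{46} \approx -3.587$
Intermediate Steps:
$z = -2$
$L = - \frac{1}{46}$ ($L = \frac{1}{-46} = - \frac{1}{46} \approx -0.021739$)
$z + 73 L = -2 + 73 \left(- \frac{1}{46}\right) = -2 - \frac{73}{46} = - \frac{165}{46}$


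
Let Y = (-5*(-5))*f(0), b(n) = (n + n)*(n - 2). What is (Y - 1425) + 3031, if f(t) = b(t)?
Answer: 1606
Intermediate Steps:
b(n) = 2*n*(-2 + n) (b(n) = (2*n)*(-2 + n) = 2*n*(-2 + n))
f(t) = 2*t*(-2 + t)
Y = 0 (Y = (-5*(-5))*(2*0*(-2 + 0)) = 25*(2*0*(-2)) = 25*0 = 0)
(Y - 1425) + 3031 = (0 - 1425) + 3031 = -1425 + 3031 = 1606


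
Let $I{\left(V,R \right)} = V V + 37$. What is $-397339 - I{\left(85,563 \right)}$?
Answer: $-404601$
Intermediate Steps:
$I{\left(V,R \right)} = 37 + V^{2}$ ($I{\left(V,R \right)} = V^{2} + 37 = 37 + V^{2}$)
$-397339 - I{\left(85,563 \right)} = -397339 - \left(37 + 85^{2}\right) = -397339 - \left(37 + 7225\right) = -397339 - 7262 = -404601$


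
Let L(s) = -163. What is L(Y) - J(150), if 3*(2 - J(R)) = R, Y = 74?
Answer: -115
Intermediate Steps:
J(R) = 2 - R/3
L(Y) - J(150) = -163 - (2 - ⅓*150) = -163 - (2 - 50) = -163 - 1*(-48) = -163 + 48 = -115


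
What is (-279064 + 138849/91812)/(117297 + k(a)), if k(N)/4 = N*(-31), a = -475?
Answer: -8540428373/5392332988 ≈ -1.5838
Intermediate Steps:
k(N) = -124*N (k(N) = 4*(N*(-31)) = 4*(-31*N) = -124*N)
(-279064 + 138849/91812)/(117297 + k(a)) = (-279064 + 138849/91812)/(117297 - 124*(-475)) = (-279064 + 138849*(1/91812))/(117297 + 58900) = (-279064 + 46283/30604)/176197 = -8540428373/30604*1/176197 = -8540428373/5392332988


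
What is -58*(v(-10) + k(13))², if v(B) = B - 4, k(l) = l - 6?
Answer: -2842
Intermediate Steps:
k(l) = -6 + l
v(B) = -4 + B
-58*(v(-10) + k(13))² = -58*((-4 - 10) + (-6 + 13))² = -58*(-14 + 7)² = -58*(-7)² = -58*49 = -2842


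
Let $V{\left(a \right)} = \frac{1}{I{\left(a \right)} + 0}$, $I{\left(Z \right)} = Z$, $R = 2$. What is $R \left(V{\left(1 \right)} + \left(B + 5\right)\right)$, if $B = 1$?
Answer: $14$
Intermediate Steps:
$V{\left(a \right)} = \frac{1}{a}$ ($V{\left(a \right)} = \frac{1}{a + 0} = \frac{1}{a}$)
$R \left(V{\left(1 \right)} + \left(B + 5\right)\right) = 2 \left(1^{-1} + \left(1 + 5\right)\right) = 2 \left(1 + 6\right) = 2 \cdot 7 = 14$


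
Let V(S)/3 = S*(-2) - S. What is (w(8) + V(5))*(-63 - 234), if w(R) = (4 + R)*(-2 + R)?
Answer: -8019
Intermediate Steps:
w(R) = (-2 + R)*(4 + R)
V(S) = -9*S (V(S) = 3*(S*(-2) - S) = 3*(-2*S - S) = 3*(-3*S) = -9*S)
(w(8) + V(5))*(-63 - 234) = ((-8 + 8² + 2*8) - 9*5)*(-63 - 234) = ((-8 + 64 + 16) - 45)*(-297) = (72 - 45)*(-297) = 27*(-297) = -8019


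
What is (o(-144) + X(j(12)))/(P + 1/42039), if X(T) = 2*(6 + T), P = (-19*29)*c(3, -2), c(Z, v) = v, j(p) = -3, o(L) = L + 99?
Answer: -1639521/46326979 ≈ -0.035390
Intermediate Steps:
o(L) = 99 + L
P = 1102 (P = -19*29*(-2) = -551*(-2) = 1102)
X(T) = 12 + 2*T
(o(-144) + X(j(12)))/(P + 1/42039) = ((99 - 144) + (12 + 2*(-3)))/(1102 + 1/42039) = (-45 + (12 - 6))/(1102 + 1/42039) = (-45 + 6)/(46326979/42039) = -39*42039/46326979 = -1639521/46326979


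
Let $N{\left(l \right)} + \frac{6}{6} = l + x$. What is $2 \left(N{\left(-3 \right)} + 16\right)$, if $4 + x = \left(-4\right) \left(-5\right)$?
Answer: $56$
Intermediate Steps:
$x = 16$ ($x = -4 - -20 = -4 + 20 = 16$)
$N{\left(l \right)} = 15 + l$ ($N{\left(l \right)} = -1 + \left(l + 16\right) = -1 + \left(16 + l\right) = 15 + l$)
$2 \left(N{\left(-3 \right)} + 16\right) = 2 \left(\left(15 - 3\right) + 16\right) = 2 \left(12 + 16\right) = 2 \cdot 28 = 56$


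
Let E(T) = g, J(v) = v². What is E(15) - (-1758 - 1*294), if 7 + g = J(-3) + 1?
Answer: 2055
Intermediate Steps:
g = 3 (g = -7 + ((-3)² + 1) = -7 + (9 + 1) = -7 + 10 = 3)
E(T) = 3
E(15) - (-1758 - 1*294) = 3 - (-1758 - 1*294) = 3 - (-1758 - 294) = 3 - 1*(-2052) = 3 + 2052 = 2055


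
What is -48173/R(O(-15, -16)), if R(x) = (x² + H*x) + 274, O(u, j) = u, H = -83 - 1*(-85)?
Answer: -719/7 ≈ -102.71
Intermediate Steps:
H = 2 (H = -83 + 85 = 2)
R(x) = 274 + x² + 2*x (R(x) = (x² + 2*x) + 274 = 274 + x² + 2*x)
-48173/R(O(-15, -16)) = -48173/(274 + (-15)² + 2*(-15)) = -48173/(274 + 225 - 30) = -48173/469 = -48173*1/469 = -719/7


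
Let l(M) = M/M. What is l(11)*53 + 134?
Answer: 187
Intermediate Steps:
l(M) = 1
l(11)*53 + 134 = 1*53 + 134 = 53 + 134 = 187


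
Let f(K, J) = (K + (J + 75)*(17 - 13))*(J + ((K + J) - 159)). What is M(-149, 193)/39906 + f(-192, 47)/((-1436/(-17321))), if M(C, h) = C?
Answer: -13145466560359/14326254 ≈ -9.1758e+5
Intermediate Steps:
f(K, J) = (-159 + K + 2*J)*(300 + K + 4*J) (f(K, J) = (K + (75 + J)*4)*(J + ((J + K) - 159)) = (K + (300 + 4*J))*(J + (-159 + J + K)) = (300 + K + 4*J)*(-159 + K + 2*J) = (-159 + K + 2*J)*(300 + K + 4*J))
M(-149, 193)/39906 + f(-192, 47)/((-1436/(-17321))) = -149/39906 + (-47700 + (-192)**2 - 36*47 + 8*47**2 + 141*(-192) + 6*47*(-192))/((-1436/(-17321))) = -149*1/39906 + (-47700 + 36864 - 1692 + 8*2209 - 27072 - 54144)/((-1436*(-1/17321))) = -149/39906 + (-47700 + 36864 - 1692 + 17672 - 27072 - 54144)/(1436/17321) = -149/39906 - 76072*17321/1436 = -149/39906 - 329410778/359 = -13145466560359/14326254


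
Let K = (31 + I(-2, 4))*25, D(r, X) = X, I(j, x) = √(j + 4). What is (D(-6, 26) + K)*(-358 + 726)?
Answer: 294768 + 9200*√2 ≈ 3.0778e+5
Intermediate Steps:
I(j, x) = √(4 + j)
K = 775 + 25*√2 (K = (31 + √(4 - 2))*25 = (31 + √2)*25 = 775 + 25*√2 ≈ 810.36)
(D(-6, 26) + K)*(-358 + 726) = (26 + (775 + 25*√2))*(-358 + 726) = (801 + 25*√2)*368 = 294768 + 9200*√2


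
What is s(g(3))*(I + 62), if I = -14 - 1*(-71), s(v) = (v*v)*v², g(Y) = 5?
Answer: 74375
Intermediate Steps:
s(v) = v⁴ (s(v) = v²*v² = v⁴)
I = 57 (I = -14 + 71 = 57)
s(g(3))*(I + 62) = 5⁴*(57 + 62) = 625*119 = 74375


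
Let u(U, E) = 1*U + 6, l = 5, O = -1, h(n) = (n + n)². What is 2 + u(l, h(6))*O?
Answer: -9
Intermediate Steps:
h(n) = 4*n² (h(n) = (2*n)² = 4*n²)
u(U, E) = 6 + U (u(U, E) = U + 6 = 6 + U)
2 + u(l, h(6))*O = 2 + (6 + 5)*(-1) = 2 + 11*(-1) = 2 - 11 = -9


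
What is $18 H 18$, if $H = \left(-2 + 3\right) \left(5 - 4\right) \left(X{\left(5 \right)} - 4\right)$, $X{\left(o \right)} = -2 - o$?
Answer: $-3564$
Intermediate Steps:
$H = -11$ ($H = \left(-2 + 3\right) \left(5 - 4\right) \left(\left(-2 - 5\right) - 4\right) = 1 \cdot 1 \left(\left(-2 - 5\right) - 4\right) = 1 \cdot 1 \left(-7 - 4\right) = 1 \cdot 1 \left(-11\right) = 1 \left(-11\right) = -11$)
$18 H 18 = 18 \left(-11\right) 18 = \left(-198\right) 18 = -3564$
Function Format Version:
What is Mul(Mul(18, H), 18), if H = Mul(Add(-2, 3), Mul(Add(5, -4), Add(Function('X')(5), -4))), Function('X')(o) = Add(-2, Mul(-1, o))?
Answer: -3564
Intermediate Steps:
H = -11 (H = Mul(Add(-2, 3), Mul(Add(5, -4), Add(Add(-2, Mul(-1, 5)), -4))) = Mul(1, Mul(1, Add(Add(-2, -5), -4))) = Mul(1, Mul(1, Add(-7, -4))) = Mul(1, Mul(1, -11)) = Mul(1, -11) = -11)
Mul(Mul(18, H), 18) = Mul(Mul(18, -11), 18) = Mul(-198, 18) = -3564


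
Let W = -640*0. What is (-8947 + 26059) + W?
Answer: 17112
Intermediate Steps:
W = 0
(-8947 + 26059) + W = (-8947 + 26059) + 0 = 17112 + 0 = 17112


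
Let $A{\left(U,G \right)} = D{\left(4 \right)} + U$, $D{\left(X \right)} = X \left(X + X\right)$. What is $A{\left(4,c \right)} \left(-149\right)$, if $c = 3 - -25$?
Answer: $-5364$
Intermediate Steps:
$D{\left(X \right)} = 2 X^{2}$ ($D{\left(X \right)} = X 2 X = 2 X^{2}$)
$c = 28$ ($c = 3 + 25 = 28$)
$A{\left(U,G \right)} = 32 + U$ ($A{\left(U,G \right)} = 2 \cdot 4^{2} + U = 2 \cdot 16 + U = 32 + U$)
$A{\left(4,c \right)} \left(-149\right) = \left(32 + 4\right) \left(-149\right) = 36 \left(-149\right) = -5364$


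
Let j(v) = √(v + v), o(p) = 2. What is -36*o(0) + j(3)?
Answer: -72 + √6 ≈ -69.551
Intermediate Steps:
j(v) = √2*√v (j(v) = √(2*v) = √2*√v)
-36*o(0) + j(3) = -36*2 + √2*√3 = -72 + √6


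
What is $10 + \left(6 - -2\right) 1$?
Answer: $18$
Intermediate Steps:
$10 + \left(6 - -2\right) 1 = 10 + \left(6 + 2\right) 1 = 10 + 8 \cdot 1 = 10 + 8 = 18$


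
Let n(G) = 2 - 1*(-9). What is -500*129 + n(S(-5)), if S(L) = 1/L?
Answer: -64489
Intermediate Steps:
n(G) = 11 (n(G) = 2 + 9 = 11)
-500*129 + n(S(-5)) = -500*129 + 11 = -64500 + 11 = -64489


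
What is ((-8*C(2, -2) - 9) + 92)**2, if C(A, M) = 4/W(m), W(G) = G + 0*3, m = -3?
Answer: 78961/9 ≈ 8773.4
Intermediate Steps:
W(G) = G (W(G) = G + 0 = G)
C(A, M) = -4/3 (C(A, M) = 4/(-3) = 4*(-1/3) = -4/3)
((-8*C(2, -2) - 9) + 92)**2 = ((-8*(-4/3) - 9) + 92)**2 = ((32/3 - 9) + 92)**2 = (5/3 + 92)**2 = (281/3)**2 = 78961/9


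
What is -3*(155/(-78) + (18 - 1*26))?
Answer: 779/26 ≈ 29.962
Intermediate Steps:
-3*(155/(-78) + (18 - 1*26)) = -3*(155*(-1/78) + (18 - 26)) = -3*(-155/78 - 8) = -3*(-779/78) = 779/26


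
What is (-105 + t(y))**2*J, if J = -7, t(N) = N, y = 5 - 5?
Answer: -77175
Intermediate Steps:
y = 0
(-105 + t(y))**2*J = (-105 + 0)**2*(-7) = (-105)**2*(-7) = 11025*(-7) = -77175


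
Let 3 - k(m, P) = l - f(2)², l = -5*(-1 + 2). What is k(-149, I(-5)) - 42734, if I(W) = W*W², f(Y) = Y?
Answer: -42722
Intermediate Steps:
I(W) = W³
l = -5 (l = -5*1 = -5)
k(m, P) = 12 (k(m, P) = 3 - (-5 - 1*2²) = 3 - (-5 - 1*4) = 3 - (-5 - 4) = 3 - 1*(-9) = 3 + 9 = 12)
k(-149, I(-5)) - 42734 = 12 - 42734 = -42722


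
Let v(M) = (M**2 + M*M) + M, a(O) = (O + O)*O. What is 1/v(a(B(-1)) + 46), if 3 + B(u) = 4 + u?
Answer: 1/4278 ≈ 0.00023375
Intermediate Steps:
B(u) = 1 + u (B(u) = -3 + (4 + u) = 1 + u)
a(O) = 2*O**2 (a(O) = (2*O)*O = 2*O**2)
v(M) = M + 2*M**2 (v(M) = (M**2 + M**2) + M = 2*M**2 + M = M + 2*M**2)
1/v(a(B(-1)) + 46) = 1/((2*(1 - 1)**2 + 46)*(1 + 2*(2*(1 - 1)**2 + 46))) = 1/((2*0**2 + 46)*(1 + 2*(2*0**2 + 46))) = 1/((2*0 + 46)*(1 + 2*(2*0 + 46))) = 1/((0 + 46)*(1 + 2*(0 + 46))) = 1/(46*(1 + 2*46)) = 1/(46*(1 + 92)) = 1/(46*93) = 1/4278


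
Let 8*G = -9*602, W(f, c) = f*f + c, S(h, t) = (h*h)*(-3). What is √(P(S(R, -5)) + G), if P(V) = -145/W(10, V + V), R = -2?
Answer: 2*I*√61294/19 ≈ 26.061*I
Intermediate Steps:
S(h, t) = -3*h² (S(h, t) = h²*(-3) = -3*h²)
W(f, c) = c + f² (W(f, c) = f² + c = c + f²)
P(V) = -145/(100 + 2*V) (P(V) = -145/((V + V) + 10²) = -145/(2*V + 100) = -145/(100 + 2*V))
G = -2709/4 (G = (-9*602)/8 = (⅛)*(-5418) = -2709/4 ≈ -677.25)
√(P(S(R, -5)) + G) = √(-145/(100 + 2*(-3*(-2)²)) - 2709/4) = √(-145/(100 + 2*(-3*4)) - 2709/4) = √(-145/(100 + 2*(-12)) - 2709/4) = √(-145/(100 - 24) - 2709/4) = √(-145/76 - 2709/4) = √(-12904/19) = 2*I*√61294/19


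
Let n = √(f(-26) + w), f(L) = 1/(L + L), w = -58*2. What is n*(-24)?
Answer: -12*I*√78429/13 ≈ -258.51*I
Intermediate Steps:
w = -116
f(L) = 1/(2*L)
n = I*√78429/26 (n = √((½)/(-26) - 116) = √((½)*(-1/26) - 116) = √(-1/52 - 116) = √(-6033/52) = I*√78429/26 ≈ 10.771*I)
n*(-24) = (I*√78429/26)*(-24) = -12*I*√78429/13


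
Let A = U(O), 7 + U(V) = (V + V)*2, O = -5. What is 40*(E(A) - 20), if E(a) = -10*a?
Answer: 10000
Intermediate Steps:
U(V) = -7 + 4*V (U(V) = -7 + (V + V)*2 = -7 + (2*V)*2 = -7 + 4*V)
A = -27 (A = -7 + 4*(-5) = -7 - 20 = -27)
40*(E(A) - 20) = 40*(-10*(-27) - 20) = 40*(270 - 20) = 40*250 = 10000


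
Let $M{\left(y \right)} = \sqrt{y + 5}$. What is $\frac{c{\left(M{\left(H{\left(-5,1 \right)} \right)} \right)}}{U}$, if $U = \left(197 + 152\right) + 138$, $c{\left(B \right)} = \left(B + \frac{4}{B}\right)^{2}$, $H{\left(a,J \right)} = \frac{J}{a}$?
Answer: $\frac{242}{7305} \approx 0.033128$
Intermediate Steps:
$M{\left(y \right)} = \sqrt{5 + y}$
$U = 487$ ($U = 349 + 138 = 487$)
$\frac{c{\left(M{\left(H{\left(-5,1 \right)} \right)} \right)}}{U} = \frac{\frac{1}{5 + 1 \frac{1}{-5}} \left(4 + \left(\sqrt{5 + 1 \frac{1}{-5}}\right)^{2}\right)^{2}}{487} = \frac{\left(4 + \left(\sqrt{5 + 1 \left(- \frac{1}{5}\right)}\right)^{2}\right)^{2}}{5 + 1 \left(- \frac{1}{5}\right)} \frac{1}{487} = \frac{\left(4 + \left(\sqrt{5 - \frac{1}{5}}\right)^{2}\right)^{2}}{5 - \frac{1}{5}} \cdot \frac{1}{487} = \frac{\left(4 + \left(\sqrt{\frac{24}{5}}\right)^{2}\right)^{2}}{\frac{24}{5}} \cdot \frac{1}{487} = \frac{\left(4 + \left(\frac{2 \sqrt{30}}{5}\right)^{2}\right)^{2}}{\frac{24}{5}} \cdot \frac{1}{487} = \frac{5 \left(4 + \frac{24}{5}\right)^{2}}{24} \cdot \frac{1}{487} = \frac{5 \left(\frac{44}{5}\right)^{2}}{24} \cdot \frac{1}{487} = \frac{5}{24} \cdot \frac{1936}{25} \cdot \frac{1}{487} = \frac{242}{15} \cdot \frac{1}{487} = \frac{242}{7305}$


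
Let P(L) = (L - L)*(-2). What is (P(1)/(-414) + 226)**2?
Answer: 51076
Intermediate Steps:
P(L) = 0 (P(L) = 0*(-2) = 0)
(P(1)/(-414) + 226)**2 = (0/(-414) + 226)**2 = (0*(-1/414) + 226)**2 = (0 + 226)**2 = 226**2 = 51076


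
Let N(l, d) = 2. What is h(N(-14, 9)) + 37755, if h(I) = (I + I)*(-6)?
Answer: 37731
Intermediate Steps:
h(I) = -12*I (h(I) = (2*I)*(-6) = -12*I)
h(N(-14, 9)) + 37755 = -12*2 + 37755 = -24 + 37755 = 37731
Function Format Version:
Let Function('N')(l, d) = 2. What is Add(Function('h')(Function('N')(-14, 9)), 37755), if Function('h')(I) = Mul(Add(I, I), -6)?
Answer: 37731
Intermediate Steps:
Function('h')(I) = Mul(-12, I) (Function('h')(I) = Mul(Mul(2, I), -6) = Mul(-12, I))
Add(Function('h')(Function('N')(-14, 9)), 37755) = Add(Mul(-12, 2), 37755) = Add(-24, 37755) = 37731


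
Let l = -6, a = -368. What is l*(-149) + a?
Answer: 526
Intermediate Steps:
l*(-149) + a = -6*(-149) - 368 = 894 - 368 = 526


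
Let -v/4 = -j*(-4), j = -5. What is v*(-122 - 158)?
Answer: -22400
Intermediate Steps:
v = 80 (v = -4*(-1*(-5))*(-4) = -20*(-4) = -4*(-20) = 80)
v*(-122 - 158) = 80*(-122 - 158) = 80*(-280) = -22400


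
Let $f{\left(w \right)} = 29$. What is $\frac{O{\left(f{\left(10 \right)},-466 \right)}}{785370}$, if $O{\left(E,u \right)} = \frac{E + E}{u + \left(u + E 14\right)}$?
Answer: $- \frac{29}{206552310} \approx -1.404 \cdot 10^{-7}$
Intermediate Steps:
$O{\left(E,u \right)} = \frac{2 E}{2 u + 14 E}$ ($O{\left(E,u \right)} = \frac{2 E}{u + \left(u + 14 E\right)} = \frac{2 E}{2 u + 14 E}$)
$\frac{O{\left(f{\left(10 \right)},-466 \right)}}{785370} = \frac{29 \frac{1}{-466 + 7 \cdot 29}}{785370} = \frac{29}{-466 + 203} \cdot \frac{1}{785370} = \frac{29}{-263} \cdot \frac{1}{785370} = 29 \left(- \frac{1}{263}\right) \frac{1}{785370} = \left(- \frac{29}{263}\right) \frac{1}{785370} = - \frac{29}{206552310}$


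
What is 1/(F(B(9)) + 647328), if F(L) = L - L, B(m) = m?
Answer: 1/647328 ≈ 1.5448e-6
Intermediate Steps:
F(L) = 0
1/(F(B(9)) + 647328) = 1/(0 + 647328) = 1/647328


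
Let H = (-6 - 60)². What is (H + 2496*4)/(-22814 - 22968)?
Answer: -7170/22891 ≈ -0.31322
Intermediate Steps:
H = 4356 (H = (-66)² = 4356)
(H + 2496*4)/(-22814 - 22968) = (4356 + 2496*4)/(-22814 - 22968) = (4356 + 9984)/(-45782) = 14340*(-1/45782) = -7170/22891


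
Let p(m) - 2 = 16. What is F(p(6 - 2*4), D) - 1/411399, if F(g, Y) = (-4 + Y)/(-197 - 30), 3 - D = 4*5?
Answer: 8639152/93387573 ≈ 0.092509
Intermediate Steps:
D = -17 (D = 3 - 4*5 = 3 - 1*20 = 3 - 20 = -17)
p(m) = 18 (p(m) = 2 + 16 = 18)
F(g, Y) = 4/227 - Y/227 (F(g, Y) = (-4 + Y)/(-227) = (-4 + Y)*(-1/227) = 4/227 - Y/227)
F(p(6 - 2*4), D) - 1/411399 = (4/227 - 1/227*(-17)) - 1/411399 = (4/227 + 17/227) - 1*1/411399 = 21/227 - 1/411399 = 8639152/93387573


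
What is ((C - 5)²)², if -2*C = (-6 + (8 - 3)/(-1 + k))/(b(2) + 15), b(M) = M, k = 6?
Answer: 741200625/1336336 ≈ 554.65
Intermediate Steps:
C = 5/34 (C = -(-6 + (8 - 3)/(-1 + 6))/(2*(2 + 15)) = -(-6 + 5/5)/(2*17) = -(-6 + 5*(⅕))/(2*17) = -(-6 + 1)/(2*17) = -(-5)/(2*17) = -½*(-5/17) = 5/34 ≈ 0.14706)
((C - 5)²)² = ((5/34 - 5)²)² = ((-165/34)²)² = (27225/1156)² = 741200625/1336336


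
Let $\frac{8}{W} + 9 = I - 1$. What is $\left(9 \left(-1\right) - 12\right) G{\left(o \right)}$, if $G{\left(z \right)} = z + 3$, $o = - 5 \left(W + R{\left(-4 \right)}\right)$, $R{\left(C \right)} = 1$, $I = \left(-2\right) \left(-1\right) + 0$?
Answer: $-63$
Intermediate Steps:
$I = 2$ ($I = 2 + 0 = 2$)
$W = -1$ ($W = \frac{8}{-9 + \left(2 - 1\right)} = \frac{8}{-9 + 1} = \frac{8}{-8} = 8 \left(- \frac{1}{8}\right) = -1$)
$o = 0$ ($o = - 5 \left(-1 + 1\right) = \left(-5\right) 0 = 0$)
$G{\left(z \right)} = 3 + z$
$\left(9 \left(-1\right) - 12\right) G{\left(o \right)} = \left(9 \left(-1\right) - 12\right) \left(3 + 0\right) = \left(-9 - 12\right) 3 = \left(-21\right) 3 = -63$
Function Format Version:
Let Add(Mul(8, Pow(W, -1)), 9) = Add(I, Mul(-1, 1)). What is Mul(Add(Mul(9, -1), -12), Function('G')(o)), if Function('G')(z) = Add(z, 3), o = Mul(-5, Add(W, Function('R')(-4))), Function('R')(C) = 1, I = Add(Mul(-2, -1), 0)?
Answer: -63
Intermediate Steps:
I = 2 (I = Add(2, 0) = 2)
W = -1 (W = Mul(8, Pow(Add(-9, Add(2, Mul(-1, 1))), -1)) = Mul(8, Pow(Add(-9, Add(2, -1)), -1)) = Mul(8, Pow(Add(-9, 1), -1)) = Mul(8, Pow(-8, -1)) = Mul(8, Rational(-1, 8)) = -1)
o = 0 (o = Mul(-5, Add(-1, 1)) = Mul(-5, 0) = 0)
Function('G')(z) = Add(3, z)
Mul(Add(Mul(9, -1), -12), Function('G')(o)) = Mul(Add(Mul(9, -1), -12), Add(3, 0)) = Mul(Add(-9, -12), 3) = Mul(-21, 3) = -63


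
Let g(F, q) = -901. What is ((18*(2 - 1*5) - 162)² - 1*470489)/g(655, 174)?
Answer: 423833/901 ≈ 470.40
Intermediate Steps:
((18*(2 - 1*5) - 162)² - 1*470489)/g(655, 174) = ((18*(2 - 1*5) - 162)² - 1*470489)/(-901) = ((18*(2 - 5) - 162)² - 470489)*(-1/901) = ((18*(-3) - 162)² - 470489)*(-1/901) = ((-54 - 162)² - 470489)*(-1/901) = ((-216)² - 470489)*(-1/901) = (46656 - 470489)*(-1/901) = -423833*(-1/901) = 423833/901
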